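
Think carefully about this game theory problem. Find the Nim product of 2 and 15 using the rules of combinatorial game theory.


Nim multiplication is bilinear over XOR: (u XOR v) * w = (u*w) XOR (v*w).
So we split each operand into its bit components and XOR the pairwise Nim products.
2 = 2 (as XOR of powers of 2).
15 = 1 + 2 + 4 + 8 (as XOR of powers of 2).
Using the standard Nim-product table on single bits:
  2*2 = 3,   2*4 = 8,   2*8 = 12,
  4*4 = 6,   4*8 = 11,  8*8 = 13,
and  1*x = x (identity), k*l = l*k (commutative).
Pairwise Nim products:
  2 * 1 = 2
  2 * 2 = 3
  2 * 4 = 8
  2 * 8 = 12
XOR them: 2 XOR 3 XOR 8 XOR 12 = 5.
Result: 2 * 15 = 5 (in Nim).

5


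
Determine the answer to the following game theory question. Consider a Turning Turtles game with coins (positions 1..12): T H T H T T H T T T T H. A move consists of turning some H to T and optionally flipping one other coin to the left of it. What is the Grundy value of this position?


Coins: T H T H T T H T T T T H
Key fact: a single head at position k behaves exactly like a Nim heap of size k (turning it to T and optionally flipping a coin at j < k corresponds to moving the heap from k to j, or to 0), and heads combine as a disjunctive sum (two heads at the same place would cancel, matching j XOR j = 0). So the Nim-value is the XOR of the 1-indexed positions of the heads.
Face-up positions (1-indexed): [2, 4, 7, 12]
XOR 0 with 2: 0 XOR 2 = 2
XOR 2 with 4: 2 XOR 4 = 6
XOR 6 with 7: 6 XOR 7 = 1
XOR 1 with 12: 1 XOR 12 = 13
Nim-value = 13

13


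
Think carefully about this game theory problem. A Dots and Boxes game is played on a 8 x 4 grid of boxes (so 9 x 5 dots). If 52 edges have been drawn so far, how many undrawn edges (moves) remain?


Grid: 8 x 4 boxes, i.e. 9 rows and 5 columns of dots.
Horizontal edges: (rows + 1) * cols = 9 * 4 = 36
Vertical edges: rows * (cols + 1) = 8 * 5 = 40
Total edges: 36 + 40 = 76
Edges drawn: 52
Remaining: 76 - 52 = 24

24


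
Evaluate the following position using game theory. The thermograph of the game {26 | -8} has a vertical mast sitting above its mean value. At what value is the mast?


Game = {26 | -8}, a switch {a | b} with numbers a > b.
Its thermograph has left wall a - t and right wall b + t, which meet at t = (a - b)/2, where both equal (a + b)/2. So the mast (mean value) is at (a + b)/2.
Mean = (26 + (-8))/2 = 18/2 = 9

9


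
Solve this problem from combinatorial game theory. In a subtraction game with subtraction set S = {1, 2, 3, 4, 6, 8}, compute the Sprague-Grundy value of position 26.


The subtraction set is S = {1, 2, 3, 4, 6, 8}.
G(k) = mex{ G(k - s) : s in S, s <= k }. We compute iteratively: G(0) = 0.
G(1) = mex({0}) = 1
G(2) = mex({0, 1}) = 2
G(3) = mex({0, 1, 2}) = 3
G(4) = mex({0, 1, 2, 3}) = 4
G(5) = mex({1, 2, 3, 4}) = 0
G(6) = mex({0, 2, 3, 4}) = 1
G(7) = mex({0, 1, 3, 4}) = 2
G(8) = mex({0, 1, 2, 4}) = 3
G(9) = mex({0, 1, 2, 3}) = 4
G(10) = mex({1, 2, 3, 4}) = 0
G(11) = mex({0, 2, 3, 4}) = 1
G(12) = mex({0, 1, 3, 4}) = 2
Observe that G(5)..G(12) = 0, 1, 2, 3, 4, 0, 1, 2 repeats G(0)..G(7) = 0, 1, 2, 3, 4, 0, 1, 2.
For k >= max(S) = 8, G(k) is determined by the previous 8 values G(k-8)..G(k-1); a window of 8 consecutive values has recurred shifted by 5, so by induction G(k + 5) = G(k) for all k >= 0: the sequence is periodic from the start with period 5.
One period: G(0..4) = 0, 1, 2, 3, 4.
26 mod 5 = 1, so G(26) = G(1) = 1.

1


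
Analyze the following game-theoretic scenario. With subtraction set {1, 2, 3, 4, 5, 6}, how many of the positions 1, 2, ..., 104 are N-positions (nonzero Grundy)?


Subtraction set S = {1, 2, 3, 4, 5, 6}, so G(n) = n mod 7.
G(n) = 0 when n is a multiple of 7.
Multiples of 7 in [1, 104]: 14
N-positions (nonzero Grundy) = 104 - 14 = 90

90


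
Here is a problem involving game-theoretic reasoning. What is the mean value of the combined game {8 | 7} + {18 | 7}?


G1 = {8 | 7}, G2 = {18 | 7}
Each is a switch {a | b} with numbers a > b; its mean value is (a + b)/2, and mean value is additive over game sums: m(G1 + G2) = m(G1) + m(G2).
Mean of G1 = (8 + (7))/2 = 15/2 = 15/2
Mean of G2 = (18 + (7))/2 = 25/2 = 25/2
Mean of G1 + G2 = 15/2 + 25/2 = 20

20


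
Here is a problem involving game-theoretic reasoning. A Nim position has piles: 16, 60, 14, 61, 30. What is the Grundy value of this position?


We need the XOR (exclusive or) of all pile sizes.
After XOR-ing pile 1 (size 16): 0 XOR 16 = 16
After XOR-ing pile 2 (size 60): 16 XOR 60 = 44
After XOR-ing pile 3 (size 14): 44 XOR 14 = 34
After XOR-ing pile 4 (size 61): 34 XOR 61 = 31
After XOR-ing pile 5 (size 30): 31 XOR 30 = 1
The Nim-value of this position is 1.

1


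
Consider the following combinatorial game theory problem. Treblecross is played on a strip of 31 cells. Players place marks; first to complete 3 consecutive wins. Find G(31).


Treblecross: place X on empty cells; 3-in-a-row wins.
Playing within two cells of an existing X lets the opponent win at once, so sensible play treats the cells i-2..i+2 around each X as dead. The player left with no safe cell loses, so this is a normal-play take-away game on strips of safe cells.
Placing X at cell i (0-indexed) of a strip of k safe cells leaves independent strips of sizes max(0, i-2) and max(0, k-i-3). Hence G(k) = mex{ G(max(0,i-2)) XOR G(max(0,k-i-3)) : 0 <= i < k }, with G(0) = 0.
G(1): splits (0,0):0^0=0 -> mex({0}) = 1
G(2): splits (0,0):0^0=0 -> mex({0}) = 1
G(3): splits (0,0):0^0=0 -> mex({0}) = 1
G(4): splits (0,1):0^1=1 (0,0):0^0=0 -> mex({0, 1}) = 2
G(5): splits (0,2):0^1=1 (0,1):0^1=1 (0,0):0^0=0 -> mex({0, 1}) = 2
G(6) = mex({1}) = 0
G(7) = mex({0, 1, 2}) = 3
G(8) = mex({0, 1, 2}) = 3
G(9) = mex({0, 2}) = 1
G(10) = mex({0, 2, 3}) = 1
G(11) = mex({0, 3}) = 1
G(12) = mex({1, 3}) = 0
G(13) = mex({0, 1, 2, 3}) = 4
G(14) = mex({0, 1, 2}) = 3
G(15) = mex({0, 1, 2}) = 3
G(16) = mex({0, 1, 2, 4}) = 3
G(17) = mex({0, 1, 3, 4}) = 2
G(18) = mex({0, 1, 3, 4}) = 2
G(19) = mex({0, 1, 3, 5}) = 2
G(20) = mex({0, 1, 2, 3, 5}) = 4
G(21) = mex({0, 1, 2, 3, 5}) = 4
G(22) = mex({1, 2, 6}) = 0
G(23) = mex({0, 1, 2, 3, 4, 6}) = 5
G(24) = mex({0, 1, 2, 3, 4}) = 5
G(25) = mex({0, 1, 3, 4, 7}) = 2
G(26) = mex({0, 1, 3, 4, 5, 7}) = 2
G(27) = mex({0, 1, 3, 5}) = 2
G(28) = mex({0, 1, 2, 5}) = 3
G(29) = mex({0, 1, 2, 4, 5, 6}) = 3
G(30) = mex({1, 2, 4, 6}) = 0
G(31) = mex({0, 1, 2, 3, 4, 6}) = 5
Therefore G(31) = 5.

5


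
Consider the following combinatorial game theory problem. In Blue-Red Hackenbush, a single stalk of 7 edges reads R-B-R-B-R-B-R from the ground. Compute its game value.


Edges (from ground): R-B-R-B-R-B-R
By Berlekamp's sign-expansion rule, a Blue-Red Hackenbush stalk has the value of the surreal number whose sign sequence is the edge sequence with B -> + and R -> -.
Sign sequence: -+-+-+-
Trace the sign expansion in the surreal number tree, starting from 0:
Edge 1: R (sign -) -> bounds (-inf, 0), value = -1
Edge 2: B (sign +) -> bounds (-1, 0), value = -1/2
Edge 3: R (sign -) -> bounds (-1, -1/2), value = -3/4
Edge 4: B (sign +) -> bounds (-3/4, -1/2), value = -5/8
Edge 5: R (sign -) -> bounds (-3/4, -5/8), value = -11/16
Edge 6: B (sign +) -> bounds (-11/16, -5/8), value = -21/32
Edge 7: R (sign -) -> bounds (-11/16, -21/32), value = -43/64
Game value = -43/64

-43/64


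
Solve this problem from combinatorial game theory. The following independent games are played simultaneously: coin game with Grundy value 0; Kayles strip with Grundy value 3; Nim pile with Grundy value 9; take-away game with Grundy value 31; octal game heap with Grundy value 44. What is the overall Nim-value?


By the Sprague-Grundy theorem, the Grundy value of a sum of games is the XOR of individual Grundy values.
coin game: Grundy value = 0. Running XOR: 0 XOR 0 = 0
Kayles strip: Grundy value = 3. Running XOR: 0 XOR 3 = 3
Nim pile: Grundy value = 9. Running XOR: 3 XOR 9 = 10
take-away game: Grundy value = 31. Running XOR: 10 XOR 31 = 21
octal game heap: Grundy value = 44. Running XOR: 21 XOR 44 = 57
The combined Grundy value is 57.

57


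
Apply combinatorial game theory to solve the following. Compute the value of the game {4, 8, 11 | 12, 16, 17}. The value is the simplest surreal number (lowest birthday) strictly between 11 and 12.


Left options: {4, 8, 11}, max = 11
Right options: {12, 16, 17}, min = 12
All options are numbers and max(Left) < min(Right), so by the simplicity theorem the value is the simplest (earliest-born) number strictly between 11 and 12.
No integer lies strictly between 11 and 12, so the value is the dyadic rational m/2^k in the interval with the smallest k (then m odd); search k = 1, 2, ...:
Denominator 2: 23/2 lies strictly between 11 and 12 -- found.
The simplest number in the interval is 23/2.
Game value = 23/2

23/2


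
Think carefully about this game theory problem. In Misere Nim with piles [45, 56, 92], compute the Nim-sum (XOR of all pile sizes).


We need the XOR (exclusive or) of all pile sizes.
After XOR-ing pile 1 (size 45): 0 XOR 45 = 45
After XOR-ing pile 2 (size 56): 45 XOR 56 = 21
After XOR-ing pile 3 (size 92): 21 XOR 92 = 73
The Nim-value of this position is 73.

73


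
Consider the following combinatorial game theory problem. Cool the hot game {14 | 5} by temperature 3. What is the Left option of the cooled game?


Original game: {14 | 5} (a switch {a | b} with a > b).
Cooling by t (for t below the temperature (a - b)/2 = 9/2) taxes each move by t: {a | b} cooled by t is {a - t | b + t}.
Cooling amount: t = 3
Cooled Left option: 14 - 3 = 11
Cooled Right option: 5 + 3 = 8
Cooled game: {11 | 8}
Left option = 11

11


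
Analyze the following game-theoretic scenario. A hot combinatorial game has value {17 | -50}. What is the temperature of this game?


The game is {17 | -50}, a switch {a | b} with numbers a > b.
Cooling {a | b} by t gives {a - t | b + t}, which stops being hot when a - t = b + t, i.e. at t = (a - b)/2. So the temperature of a switch is (a - b)/2.
Temperature = (Left option - Right option) / 2
= (17 - (-50)) / 2
= 67 / 2
= 67/2

67/2


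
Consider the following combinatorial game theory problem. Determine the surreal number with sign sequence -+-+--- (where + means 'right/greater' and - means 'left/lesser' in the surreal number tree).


Sign expansion: -+-+---
Rule: track bounds (lo, hi), initially (-inf, +inf). On '+', the current value becomes lo and we move to the simplest number in (value, hi): value + 1 if hi = +inf, otherwise the midpoint (value + hi)/2. On '-', the current value becomes hi and we move to value - 1 if lo = -inf, otherwise the midpoint (lo + value)/2.
Start at 0.
Step 1: sign = -, move left. Bounds: (-inf, 0). Value = -1
Step 2: sign = +, move right. Bounds: (-1, 0). Value = -1/2
Step 3: sign = -, move left. Bounds: (-1, -1/2). Value = -3/4
Step 4: sign = +, move right. Bounds: (-3/4, -1/2). Value = -5/8
Step 5: sign = -, move left. Bounds: (-3/4, -5/8). Value = -11/16
Step 6: sign = -, move left. Bounds: (-3/4, -11/16). Value = -23/32
Step 7: sign = -, move left. Bounds: (-3/4, -23/32). Value = -47/64
The surreal number with sign expansion -+-+--- is -47/64.

-47/64


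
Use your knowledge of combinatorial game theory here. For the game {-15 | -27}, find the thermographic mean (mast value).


Game = {-15 | -27}, a switch {a | b} with numbers a > b.
Its thermograph has left wall a - t and right wall b + t, which meet at t = (a - b)/2, where both equal (a + b)/2. So the mast (mean value) is at (a + b)/2.
Mean = (-15 + (-27))/2 = -42/2 = -21

-21


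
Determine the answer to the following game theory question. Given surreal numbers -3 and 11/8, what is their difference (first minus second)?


x = -3, y = 11/8
Converting to common denominator: 8
x = -24/8, y = 11/8
x - y = -3 - 11/8 = -35/8

-35/8


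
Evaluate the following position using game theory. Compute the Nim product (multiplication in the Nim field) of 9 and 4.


Nim multiplication is bilinear over XOR: (u XOR v) * w = (u*w) XOR (v*w).
So we split each operand into its bit components and XOR the pairwise Nim products.
9 = 1 + 8 (as XOR of powers of 2).
4 = 4 (as XOR of powers of 2).
Using the standard Nim-product table on single bits:
  2*2 = 3,   2*4 = 8,   2*8 = 12,
  4*4 = 6,   4*8 = 11,  8*8 = 13,
and  1*x = x (identity), k*l = l*k (commutative).
Pairwise Nim products:
  1 * 4 = 4
  8 * 4 = 11
XOR them: 4 XOR 11 = 15.
Result: 9 * 4 = 15 (in Nim).

15


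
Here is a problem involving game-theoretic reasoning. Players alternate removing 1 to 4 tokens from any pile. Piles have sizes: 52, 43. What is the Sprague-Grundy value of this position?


Subtraction set: {1, 2, 3, 4}
For this subtraction set, G(n) = n mod 5 (period = max + 1 = 5).
Pile 1 (size 52): G(52) = 52 mod 5 = 2
Pile 2 (size 43): G(43) = 43 mod 5 = 3
Total Grundy value = XOR of all: 2 XOR 3 = 1

1


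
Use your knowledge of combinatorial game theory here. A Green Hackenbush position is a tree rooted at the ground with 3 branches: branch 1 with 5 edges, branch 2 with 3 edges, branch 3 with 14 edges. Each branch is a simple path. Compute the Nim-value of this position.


The tree has 3 branches from the ground vertex.
In Green Hackenbush, the Nim-value of a simple path of length k is k.
Branch 1: length 5, Nim-value = 5
Branch 2: length 3, Nim-value = 3
Branch 3: length 14, Nim-value = 14
Total Nim-value = XOR of all branch values:
0 XOR 5 = 5
5 XOR 3 = 6
6 XOR 14 = 8
Nim-value of the tree = 8

8


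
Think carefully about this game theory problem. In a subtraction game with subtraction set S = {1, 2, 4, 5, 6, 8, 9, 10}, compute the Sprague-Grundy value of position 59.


The subtraction set is S = {1, 2, 4, 5, 6, 8, 9, 10}.
G(k) = mex{ G(k - s) : s in S, s <= k }. We compute iteratively: G(0) = 0.
G(1) = mex({0}) = 1
G(2) = mex({0, 1}) = 2
G(3) = mex({1, 2}) = 0
G(4) = mex({0, 2}) = 1
G(5) = mex({0, 1}) = 2
G(6) = mex({0, 1, 2}) = 3
G(7) = mex({0, 1, 2, 3}) = 4
G(8) = mex({0, 1, 2, 3, 4}) = 5
G(9) = mex({0, 1, 2, 4, 5}) = 3
G(10) = mex({0, 1, 2, 3, 5}) = 4
G(11) = mex({0, 1, 2, 3, 4}) = 5
G(12) = mex({0, 1, 2, 3, 4, 5}) = 6
G(13) = mex({0, 1, 2, 3, 4, 5, 6}) = 7
G(14) = mex({1, 2, 3, 4, 5, 6, 7}) = 0
G(15) = mex({0, 2, 3, 4, 5, 7}) = 1
G(16) = mex({0, 1, 3, 4, 5, 6}) = 2
G(17) = mex({1, 2, 3, 4, 5, 6, 7}) = 0
G(18) = mex({0, 2, 3, 4, 5, 6, 7}) = 1
G(19) = mex({0, 1, 3, 4, 5, 7}) = 2
G(20) = mex({0, 1, 2, 4, 5, 6}) = 3
G(21) = mex({0, 1, 2, 3, 5, 6, 7}) = 4
G(22) = mex({0, 1, 2, 3, 4, 6, 7}) = 5
G(23) = mex({0, 1, 2, 4, 5, 7}) = 3
Observe that G(14)..G(23) = 0, 1, 2, 0, 1, 2, 3, 4, 5, 3 repeats G(0)..G(9) = 0, 1, 2, 0, 1, 2, 3, 4, 5, 3.
For k >= max(S) = 10, G(k) is determined by the previous 10 values G(k-10)..G(k-1); a window of 10 consecutive values has recurred shifted by 14, so by induction G(k + 14) = G(k) for all k >= 0: the sequence is periodic from the start with period 14.
One period: G(0..13) = 0, 1, 2, 0, 1, 2, 3, 4, 5, 3, 4, 5, 6, 7.
59 mod 14 = 3, so G(59) = G(3) = 0.

0


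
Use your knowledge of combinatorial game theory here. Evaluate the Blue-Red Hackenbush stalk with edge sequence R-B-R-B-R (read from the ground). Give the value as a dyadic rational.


Edges (from ground): R-B-R-B-R
By Berlekamp's sign-expansion rule, a Blue-Red Hackenbush stalk has the value of the surreal number whose sign sequence is the edge sequence with B -> + and R -> -.
Sign sequence: -+-+-
Trace the sign expansion in the surreal number tree, starting from 0:
Edge 1: R (sign -) -> bounds (-inf, 0), value = -1
Edge 2: B (sign +) -> bounds (-1, 0), value = -1/2
Edge 3: R (sign -) -> bounds (-1, -1/2), value = -3/4
Edge 4: B (sign +) -> bounds (-3/4, -1/2), value = -5/8
Edge 5: R (sign -) -> bounds (-3/4, -5/8), value = -11/16
Game value = -11/16

-11/16


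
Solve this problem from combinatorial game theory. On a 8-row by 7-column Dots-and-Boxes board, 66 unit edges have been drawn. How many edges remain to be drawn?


Grid: 8 x 7 boxes, i.e. 9 rows and 8 columns of dots.
Horizontal edges: (rows + 1) * cols = 9 * 7 = 63
Vertical edges: rows * (cols + 1) = 8 * 8 = 64
Total edges: 63 + 64 = 127
Edges drawn: 66
Remaining: 127 - 66 = 61

61


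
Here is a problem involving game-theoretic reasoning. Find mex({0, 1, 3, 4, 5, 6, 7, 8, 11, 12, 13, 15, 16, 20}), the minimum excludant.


Set = {0, 1, 3, 4, 5, 6, 7, 8, 11, 12, 13, 15, 16, 20}
0 is in the set.
1 is in the set.
2 is NOT in the set. This is the mex.
mex = 2

2


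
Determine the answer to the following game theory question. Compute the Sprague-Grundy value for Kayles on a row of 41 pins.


Kayles: a move removes 1 or 2 adjacent pins from a contiguous row.
Removing pins from a row of k leaves two independent rows (a, b) with a + b = k - 1 (one pin) or a + b = k - 2 (two pins); an end removal gives a = 0.
By Sprague-Grundy, G(k) = mex{ G(a) XOR G(b) } over all these splits. G(0) = 0.
G(1): splits (0,0):0^0=0 -> mex({0}) = 1
G(2): splits (0,1):0^1=1 (0,0):0^0=0 -> mex({0, 1}) = 2
G(3): splits (0,2):0^2=2 (1,1):1^1=0 (0,1):0^1=1 -> mex({0, 1, 2}) = 3
G(4): splits (0,3):0^3=3 (1,2):1^2=3 (0,2):0^2=2 (1,1):1^1=0 -> mex({0, 2, 3}) = 1
G(5): splits (0,4):0^1=1 (1,3):1^3=2 (2,2):2^2=0 (0,3):0^3=3 (1,2):1^2=3 -> mex({0, 1, 2, 3}) = 4
G(6) = mex({0, 1, 2, 4}) = 3
G(7) = mex({0, 1, 3, 4, 5}) = 2
G(8) = mex({0, 2, 3, 5, 6}) = 1
G(9) = mex({0, 1, 2, 3, 6, 7}) = 4
G(10) = mex({0, 1, 3, 4, 5, 7}) = 2
G(11) = mex({0, 1, 2, 3, 4, 5}) = 6
G(12) = mex({0, 1, 2, 3, 5, 6, 7}) = 4
G(13) = mex({0, 2, 3, 4, 6, 7}) = 1
G(14) = mex({0, 1, 4, 5, 6, 7}) = 2
G(15) = mex({0, 1, 2, 3, 4, 5, 6}) = 7
G(16) = mex({0, 2, 3, 5, 6, 7}) = 1
G(17) = mex({0, 1, 2, 3, 5, 6, 7}) = 4
G(18) = mex({0, 1, 2, 4, 5, 6}) = 3
G(19) = mex({0, 1, 3, 4, 5, 7}) = 2
G(20) = mex({0, 2, 3, 4, 5, 6, 7}) = 1
G(21) = mex({0, 1, 2, 3, 5, 6, 7}) = 4
G(22) = mex({0, 1, 2, 3, 4, 5, 7}) = 6
G(23) = mex({0, 1, 2, 3, 4, 5, 6}) = 7
G(24) = mex({0, 1, 2, 3, 5, 6, 7}) = 4
G(25) = mex({0, 2, 3, 4, 6, 7}) = 1
G(26) = mex({0, 1, 3, 4, 5, 6, 7}) = 2
G(27) = mex({0, 1, 2, 3, 4, 5, 6, 7}) = 8
G(28) = mex({0, 1, 2, 3, 4, 6, 7, 8}) = 5
G(29) = mex({0, 1, 2, 3, 5, 6, 7, 8, 9}) = 4
G(30) = mex({0, 1, 2, 3, 4, 5, 6, 9, 10}) = 7
G(31) = mex({0, 1, 3, 4, 5, 7, 10, 11}) = 2
G(32) = mex({0, 2, 3, 4, 5, 6, 7, 9, 11}) = 1
G(33) = mex({0, 1, 2, 3, 4, 5, 6, 7, 9, 12}) = 8
G(34) = mex({0, 1, 2, 3, 4, 5, 7, 8, 11, 12}) = 6
G(35) = mex({0, 1, 2, 3, 4, 5, 6, 8, 9, 10, 11}) = 7
G(36) = mex({0, 1, 2, 3, 5, 6, 7, 9, 10}) = 4
G(37) = mex({0, 2, 3, 4, 6, 7, 9, 10, 11, 12}) = 1
G(38) = mex({0, 1, 3, 4, 5, 6, 7, 9, 10, 11, 12}) = 2
G(39) = mex({0, 1, 2, 4, 5, 6, 7, 9, 10, 12, 14}) = 3
G(40) = mex({0, 2, 3, 4, 6, 7, 11, 12, 14}) = 1
G(41) = mex({0, 1, 2, 3, 5, 6, 7, 9, 10, 11, 12}) = 4
Therefore G(41) = 4.

4


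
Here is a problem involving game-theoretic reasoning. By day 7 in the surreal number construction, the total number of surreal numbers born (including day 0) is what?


Day 0: {|} = 0 is born. Count = 1.
Day n: the number of surreal numbers born by day n is 2^(n+1) - 1.
By day 0: 2^1 - 1 = 1
By day 1: 2^2 - 1 = 3
By day 2: 2^3 - 1 = 7
By day 3: 2^4 - 1 = 15
By day 4: 2^5 - 1 = 31
By day 5: 2^6 - 1 = 63
By day 6: 2^7 - 1 = 127
By day 7: 2^8 - 1 = 255
By day 7: 255 surreal numbers.

255


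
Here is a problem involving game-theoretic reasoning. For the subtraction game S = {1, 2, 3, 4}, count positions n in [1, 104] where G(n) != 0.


Subtraction set S = {1, 2, 3, 4}, so G(n) = n mod 5.
G(n) = 0 when n is a multiple of 5.
Multiples of 5 in [1, 104]: 20
N-positions (nonzero Grundy) = 104 - 20 = 84

84


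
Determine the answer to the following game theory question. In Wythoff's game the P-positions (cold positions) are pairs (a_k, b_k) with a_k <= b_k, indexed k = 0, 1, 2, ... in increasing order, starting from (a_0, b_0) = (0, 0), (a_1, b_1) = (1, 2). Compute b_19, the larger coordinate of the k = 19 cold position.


By Wythoff's theorem, a_k = floor(k * phi) and b_k = floor(k * phi^2) = a_k + k, where phi = (1 + sqrt(5))/2 is the golden ratio.
phi = (1 + sqrt(5))/2 = 1.618034
phi^2 = phi + 1 = 2.618034
k = 19
k * phi^2 = 19 * 2.618034 = 49.742646
b_19 = floor(k * phi^2) = 49 (check: a_19 + k = 30 + 19 = 49)

49


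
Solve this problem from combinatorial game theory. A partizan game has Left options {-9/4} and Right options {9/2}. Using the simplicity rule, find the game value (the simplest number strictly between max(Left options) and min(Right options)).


Left options: {-9/4}, max = -9/4
Right options: {9/2}, min = 9/2
All options are numbers and max(Left) < min(Right), so by the simplicity theorem the value is the simplest (earliest-born) number strictly between -9/4 and 9/2.
Integers -2 through 4 all lie strictly between -9/4 and 9/2.
Among integers, the simplest (lowest birthday = smallest |n|; 0 is born on day 0, +-n on day n) is 0.
No non-integer in the interval can be simpler: if x is a non-integer in the interval, then floor(x) or ceil(x) also lies in the interval (the interval contains an integer), and both are proper prefixes of x's sign expansion, i.e. born earlier. So the game value is 0.
Game value = 0

0


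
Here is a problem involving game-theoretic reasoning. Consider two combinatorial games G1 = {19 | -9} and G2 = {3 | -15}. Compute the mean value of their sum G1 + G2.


G1 = {19 | -9}, G2 = {3 | -15}
Each is a switch {a | b} with numbers a > b; its mean value is (a + b)/2, and mean value is additive over game sums: m(G1 + G2) = m(G1) + m(G2).
Mean of G1 = (19 + (-9))/2 = 10/2 = 5
Mean of G2 = (3 + (-15))/2 = -12/2 = -6
Mean of G1 + G2 = 5 + -6 = -1

-1


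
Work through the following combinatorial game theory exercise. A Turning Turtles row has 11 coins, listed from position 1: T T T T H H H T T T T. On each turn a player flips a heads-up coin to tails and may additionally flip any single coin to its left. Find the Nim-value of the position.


Coins: T T T T H H H T T T T
Key fact: a single head at position k behaves exactly like a Nim heap of size k (turning it to T and optionally flipping a coin at j < k corresponds to moving the heap from k to j, or to 0), and heads combine as a disjunctive sum (two heads at the same place would cancel, matching j XOR j = 0). So the Nim-value is the XOR of the 1-indexed positions of the heads.
Face-up positions (1-indexed): [5, 6, 7]
XOR 0 with 5: 0 XOR 5 = 5
XOR 5 with 6: 5 XOR 6 = 3
XOR 3 with 7: 3 XOR 7 = 4
Nim-value = 4

4


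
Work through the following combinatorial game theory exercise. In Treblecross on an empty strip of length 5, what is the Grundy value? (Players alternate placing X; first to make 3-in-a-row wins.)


Treblecross: place X on empty cells; 3-in-a-row wins.
Playing within two cells of an existing X lets the opponent win at once, so sensible play treats the cells i-2..i+2 around each X as dead. The player left with no safe cell loses, so this is a normal-play take-away game on strips of safe cells.
Placing X at cell i (0-indexed) of a strip of k safe cells leaves independent strips of sizes max(0, i-2) and max(0, k-i-3). Hence G(k) = mex{ G(max(0,i-2)) XOR G(max(0,k-i-3)) : 0 <= i < k }, with G(0) = 0.
G(1): splits (0,0):0^0=0 -> mex({0}) = 1
G(2): splits (0,0):0^0=0 -> mex({0}) = 1
G(3): splits (0,0):0^0=0 -> mex({0}) = 1
G(4): splits (0,1):0^1=1 (0,0):0^0=0 -> mex({0, 1}) = 2
G(5): splits (0,2):0^1=1 (0,1):0^1=1 (0,0):0^0=0 -> mex({0, 1}) = 2
Therefore G(5) = 2.

2


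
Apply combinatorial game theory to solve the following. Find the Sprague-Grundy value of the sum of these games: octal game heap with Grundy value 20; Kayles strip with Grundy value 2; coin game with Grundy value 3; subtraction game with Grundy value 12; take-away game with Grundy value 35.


By the Sprague-Grundy theorem, the Grundy value of a sum of games is the XOR of individual Grundy values.
octal game heap: Grundy value = 20. Running XOR: 0 XOR 20 = 20
Kayles strip: Grundy value = 2. Running XOR: 20 XOR 2 = 22
coin game: Grundy value = 3. Running XOR: 22 XOR 3 = 21
subtraction game: Grundy value = 12. Running XOR: 21 XOR 12 = 25
take-away game: Grundy value = 35. Running XOR: 25 XOR 35 = 58
The combined Grundy value is 58.

58


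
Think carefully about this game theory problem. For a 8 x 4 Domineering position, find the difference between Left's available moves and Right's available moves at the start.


Board is 8 x 4 (rows x cols).
Left (vertical) placements: (rows-1) * cols = 7 * 4 = 28
Right (horizontal) placements: rows * (cols-1) = 8 * 3 = 24
Advantage = Left - Right = 28 - 24 = 4

4


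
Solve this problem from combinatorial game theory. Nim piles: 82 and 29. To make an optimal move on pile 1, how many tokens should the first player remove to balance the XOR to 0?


Piles: 82 and 29
Current XOR: 82 XOR 29 = 79 (non-zero, so this is an N-position).
To make the XOR zero, we need to find a move that balances the piles.
For pile 1 (size 82): target = 82 XOR 79 = 29
We reduce pile 1 from 82 to 29.
Tokens removed: 82 - 29 = 53
Verification: 29 XOR 29 = 0

53


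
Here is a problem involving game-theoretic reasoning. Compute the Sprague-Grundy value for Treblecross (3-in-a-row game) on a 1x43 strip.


Treblecross: place X on empty cells; 3-in-a-row wins.
Playing within two cells of an existing X lets the opponent win at once, so sensible play treats the cells i-2..i+2 around each X as dead. The player left with no safe cell loses, so this is a normal-play take-away game on strips of safe cells.
Placing X at cell i (0-indexed) of a strip of k safe cells leaves independent strips of sizes max(0, i-2) and max(0, k-i-3). Hence G(k) = mex{ G(max(0,i-2)) XOR G(max(0,k-i-3)) : 0 <= i < k }, with G(0) = 0.
G(1): splits (0,0):0^0=0 -> mex({0}) = 1
G(2): splits (0,0):0^0=0 -> mex({0}) = 1
G(3): splits (0,0):0^0=0 -> mex({0}) = 1
G(4): splits (0,1):0^1=1 (0,0):0^0=0 -> mex({0, 1}) = 2
G(5): splits (0,2):0^1=1 (0,1):0^1=1 (0,0):0^0=0 -> mex({0, 1}) = 2
G(6) = mex({1}) = 0
G(7) = mex({0, 1, 2}) = 3
G(8) = mex({0, 1, 2}) = 3
G(9) = mex({0, 2}) = 1
G(10) = mex({0, 2, 3}) = 1
G(11) = mex({0, 3}) = 1
G(12) = mex({1, 3}) = 0
G(13) = mex({0, 1, 2, 3}) = 4
G(14) = mex({0, 1, 2}) = 3
G(15) = mex({0, 1, 2}) = 3
G(16) = mex({0, 1, 2, 4}) = 3
G(17) = mex({0, 1, 3, 4}) = 2
G(18) = mex({0, 1, 3, 4}) = 2
G(19) = mex({0, 1, 3, 5}) = 2
G(20) = mex({0, 1, 2, 3, 5}) = 4
G(21) = mex({0, 1, 2, 3, 5}) = 4
G(22) = mex({1, 2, 6}) = 0
G(23) = mex({0, 1, 2, 3, 4, 6}) = 5
G(24) = mex({0, 1, 2, 3, 4}) = 5
G(25) = mex({0, 1, 3, 4, 7}) = 2
G(26) = mex({0, 1, 3, 4, 5, 7}) = 2
G(27) = mex({0, 1, 3, 5}) = 2
G(28) = mex({0, 1, 2, 5}) = 3
G(29) = mex({0, 1, 2, 4, 5, 6}) = 3
G(30) = mex({1, 2, 4, 6}) = 0
G(31) = mex({0, 1, 2, 3, 4, 6}) = 5
G(32) = mex({1, 2, 3, 4, 7}) = 0
G(33) = mex({0, 3, 7}) = 1
G(34) = mex({0, 2, 3, 5, 7}) = 1
G(35) = mex({0, 2, 3, 5, 6}) = 1
G(36) = mex({0, 1, 2, 5, 6}) = 3
G(37) = mex({0, 1, 2, 4, 5, 6}) = 3
G(38) = mex({0, 1, 2, 4}) = 3
G(39) = mex({0, 1, 2, 3, 4, 7}) = 5
G(40) = mex({0, 1, 2, 3, 4, 5, 7}) = 6
G(41) = mex({0, 1, 2, 3, 5, 7}) = 4
G(42) = mex({0, 1, 2, 3, 5, 6, 7}) = 4
G(43) = mex({0, 2, 3, 5, 6}) = 1
Therefore G(43) = 1.

1


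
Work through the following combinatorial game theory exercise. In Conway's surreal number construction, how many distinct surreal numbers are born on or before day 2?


Day 0: {|} = 0 is born. Count = 1.
Day n: the number of surreal numbers born by day n is 2^(n+1) - 1.
By day 0: 2^1 - 1 = 1
By day 1: 2^2 - 1 = 3
By day 2: 2^3 - 1 = 7
By day 2: 7 surreal numbers.

7


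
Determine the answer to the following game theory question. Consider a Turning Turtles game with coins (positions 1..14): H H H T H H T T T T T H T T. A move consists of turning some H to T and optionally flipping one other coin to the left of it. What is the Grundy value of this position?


Coins: H H H T H H T T T T T H T T
Key fact: a single head at position k behaves exactly like a Nim heap of size k (turning it to T and optionally flipping a coin at j < k corresponds to moving the heap from k to j, or to 0), and heads combine as a disjunctive sum (two heads at the same place would cancel, matching j XOR j = 0). So the Nim-value is the XOR of the 1-indexed positions of the heads.
Face-up positions (1-indexed): [1, 2, 3, 5, 6, 12]
XOR 0 with 1: 0 XOR 1 = 1
XOR 1 with 2: 1 XOR 2 = 3
XOR 3 with 3: 3 XOR 3 = 0
XOR 0 with 5: 0 XOR 5 = 5
XOR 5 with 6: 5 XOR 6 = 3
XOR 3 with 12: 3 XOR 12 = 15
Nim-value = 15

15


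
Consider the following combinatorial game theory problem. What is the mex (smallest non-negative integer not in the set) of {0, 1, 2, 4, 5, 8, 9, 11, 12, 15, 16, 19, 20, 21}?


Set = {0, 1, 2, 4, 5, 8, 9, 11, 12, 15, 16, 19, 20, 21}
0 is in the set.
1 is in the set.
2 is in the set.
3 is NOT in the set. This is the mex.
mex = 3

3


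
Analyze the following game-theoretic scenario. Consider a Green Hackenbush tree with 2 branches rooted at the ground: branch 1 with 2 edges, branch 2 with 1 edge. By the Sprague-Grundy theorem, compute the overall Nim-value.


The tree has 2 branches from the ground vertex.
In Green Hackenbush, the Nim-value of a simple path of length k is k.
Branch 1: length 2, Nim-value = 2
Branch 2: length 1, Nim-value = 1
Total Nim-value = XOR of all branch values:
0 XOR 2 = 2
2 XOR 1 = 3
Nim-value of the tree = 3

3


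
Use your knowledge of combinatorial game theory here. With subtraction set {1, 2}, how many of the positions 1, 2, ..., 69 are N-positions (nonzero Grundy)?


Subtraction set S = {1, 2}, so G(n) = n mod 3.
G(n) = 0 when n is a multiple of 3.
Multiples of 3 in [1, 69]: 23
N-positions (nonzero Grundy) = 69 - 23 = 46

46


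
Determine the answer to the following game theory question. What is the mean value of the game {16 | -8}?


Game = {16 | -8}, a switch {a | b} with numbers a > b.
Its thermograph has left wall a - t and right wall b + t, which meet at t = (a - b)/2, where both equal (a + b)/2. So the mast (mean value) is at (a + b)/2.
Mean = (16 + (-8))/2 = 8/2 = 4

4


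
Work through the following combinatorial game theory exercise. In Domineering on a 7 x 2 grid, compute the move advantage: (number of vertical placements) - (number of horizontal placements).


Board is 7 x 2 (rows x cols).
Left (vertical) placements: (rows-1) * cols = 6 * 2 = 12
Right (horizontal) placements: rows * (cols-1) = 7 * 1 = 7
Advantage = Left - Right = 12 - 7 = 5

5


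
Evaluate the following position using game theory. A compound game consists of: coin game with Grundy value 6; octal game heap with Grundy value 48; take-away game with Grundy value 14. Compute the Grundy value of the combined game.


By the Sprague-Grundy theorem, the Grundy value of a sum of games is the XOR of individual Grundy values.
coin game: Grundy value = 6. Running XOR: 0 XOR 6 = 6
octal game heap: Grundy value = 48. Running XOR: 6 XOR 48 = 54
take-away game: Grundy value = 14. Running XOR: 54 XOR 14 = 56
The combined Grundy value is 56.

56


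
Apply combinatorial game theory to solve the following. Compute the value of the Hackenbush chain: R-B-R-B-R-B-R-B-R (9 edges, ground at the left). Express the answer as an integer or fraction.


Edges (from ground): R-B-R-B-R-B-R-B-R
By Berlekamp's sign-expansion rule, a Blue-Red Hackenbush stalk has the value of the surreal number whose sign sequence is the edge sequence with B -> + and R -> -.
Sign sequence: -+-+-+-+-
Trace the sign expansion in the surreal number tree, starting from 0:
Edge 1: R (sign -) -> bounds (-inf, 0), value = -1
Edge 2: B (sign +) -> bounds (-1, 0), value = -1/2
Edge 3: R (sign -) -> bounds (-1, -1/2), value = -3/4
Edge 4: B (sign +) -> bounds (-3/4, -1/2), value = -5/8
Edge 5: R (sign -) -> bounds (-3/4, -5/8), value = -11/16
Edge 6: B (sign +) -> bounds (-11/16, -5/8), value = -21/32
Edge 7: R (sign -) -> bounds (-11/16, -21/32), value = -43/64
Edge 8: B (sign +) -> bounds (-43/64, -21/32), value = -85/128
Edge 9: R (sign -) -> bounds (-43/64, -85/128), value = -171/256
Game value = -171/256

-171/256


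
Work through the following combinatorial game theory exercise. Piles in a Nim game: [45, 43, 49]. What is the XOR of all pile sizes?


We need the XOR (exclusive or) of all pile sizes.
After XOR-ing pile 1 (size 45): 0 XOR 45 = 45
After XOR-ing pile 2 (size 43): 45 XOR 43 = 6
After XOR-ing pile 3 (size 49): 6 XOR 49 = 55
The Nim-value of this position is 55.

55


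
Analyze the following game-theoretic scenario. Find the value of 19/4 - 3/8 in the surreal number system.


x = 19/4, y = 3/8
Converting to common denominator: 8
x = 38/8, y = 3/8
x - y = 19/4 - 3/8 = 35/8

35/8


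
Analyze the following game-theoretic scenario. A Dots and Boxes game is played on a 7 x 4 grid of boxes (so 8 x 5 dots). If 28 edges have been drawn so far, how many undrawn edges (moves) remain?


Grid: 7 x 4 boxes, i.e. 8 rows and 5 columns of dots.
Horizontal edges: (rows + 1) * cols = 8 * 4 = 32
Vertical edges: rows * (cols + 1) = 7 * 5 = 35
Total edges: 32 + 35 = 67
Edges drawn: 28
Remaining: 67 - 28 = 39

39


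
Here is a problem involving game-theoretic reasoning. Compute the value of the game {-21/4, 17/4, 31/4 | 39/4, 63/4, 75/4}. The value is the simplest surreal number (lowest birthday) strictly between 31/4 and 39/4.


Left options: {-21/4, 17/4, 31/4}, max = 31/4
Right options: {39/4, 63/4, 75/4}, min = 39/4
All options are numbers and max(Left) < min(Right), so by the simplicity theorem the value is the simplest (earliest-born) number strictly between 31/4 and 39/4.
Integers 8 through 9 all lie strictly between 31/4 and 39/4.
Among integers, the simplest (lowest birthday = smallest |n|; 0 is born on day 0, +-n on day n) is 8.
No non-integer in the interval can be simpler: if x is a non-integer in the interval, then floor(x) or ceil(x) also lies in the interval (the interval contains an integer), and both are proper prefixes of x's sign expansion, i.e. born earlier. So the game value is 8.
Game value = 8

8


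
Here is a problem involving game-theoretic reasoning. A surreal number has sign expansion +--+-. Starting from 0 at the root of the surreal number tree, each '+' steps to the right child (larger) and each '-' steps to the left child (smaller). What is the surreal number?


Sign expansion: +--+-
Rule: track bounds (lo, hi), initially (-inf, +inf). On '+', the current value becomes lo and we move to the simplest number in (value, hi): value + 1 if hi = +inf, otherwise the midpoint (value + hi)/2. On '-', the current value becomes hi and we move to value - 1 if lo = -inf, otherwise the midpoint (lo + value)/2.
Start at 0.
Step 1: sign = +, move right. Bounds: (0, +inf). Value = 1
Step 2: sign = -, move left. Bounds: (0, 1). Value = 1/2
Step 3: sign = -, move left. Bounds: (0, 1/2). Value = 1/4
Step 4: sign = +, move right. Bounds: (1/4, 1/2). Value = 3/8
Step 5: sign = -, move left. Bounds: (1/4, 3/8). Value = 5/16
The surreal number with sign expansion +--+- is 5/16.

5/16


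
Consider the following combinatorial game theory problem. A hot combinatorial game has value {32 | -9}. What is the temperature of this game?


The game is {32 | -9}, a switch {a | b} with numbers a > b.
Cooling {a | b} by t gives {a - t | b + t}, which stops being hot when a - t = b + t, i.e. at t = (a - b)/2. So the temperature of a switch is (a - b)/2.
Temperature = (Left option - Right option) / 2
= (32 - (-9)) / 2
= 41 / 2
= 41/2

41/2


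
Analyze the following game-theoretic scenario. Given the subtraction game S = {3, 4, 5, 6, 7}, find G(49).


The subtraction set is S = {3, 4, 5, 6, 7}.
G(k) = mex{ G(k - s) : s in S, s <= k }. We compute iteratively: G(0) = 0.
G(1) = mex({}) = 0
G(2) = mex({}) = 0
G(3) = mex({0}) = 1
G(4) = mex({0}) = 1
G(5) = mex({0}) = 1
G(6) = mex({0, 1}) = 2
G(7) = mex({0, 1}) = 2
G(8) = mex({0, 1}) = 2
G(9) = mex({0, 1, 2}) = 3
G(10) = mex({1, 2}) = 0
G(11) = mex({1, 2}) = 0
G(12) = mex({1, 2, 3}) = 0
G(13) = mex({0, 2, 3}) = 1
G(14) = mex({0, 2, 3}) = 1
G(15) = mex({0, 2, 3}) = 1
G(16) = mex({0, 1, 3}) = 2
Observe that G(10)..G(16) = 0, 0, 0, 1, 1, 1, 2 repeats G(0)..G(6) = 0, 0, 0, 1, 1, 1, 2.
For k >= max(S) = 7, G(k) is determined by the previous 7 values G(k-7)..G(k-1); a window of 7 consecutive values has recurred shifted by 10, so by induction G(k + 10) = G(k) for all k >= 0: the sequence is periodic from the start with period 10.
One period: G(0..9) = 0, 0, 0, 1, 1, 1, 2, 2, 2, 3.
49 mod 10 = 9, so G(49) = G(9) = 3.

3


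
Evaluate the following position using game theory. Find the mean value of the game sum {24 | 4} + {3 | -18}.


G1 = {24 | 4}, G2 = {3 | -18}
Each is a switch {a | b} with numbers a > b; its mean value is (a + b)/2, and mean value is additive over game sums: m(G1 + G2) = m(G1) + m(G2).
Mean of G1 = (24 + (4))/2 = 28/2 = 14
Mean of G2 = (3 + (-18))/2 = -15/2 = -15/2
Mean of G1 + G2 = 14 + -15/2 = 13/2

13/2


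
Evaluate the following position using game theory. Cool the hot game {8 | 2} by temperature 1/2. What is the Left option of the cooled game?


Original game: {8 | 2} (a switch {a | b} with a > b).
Cooling by t (for t below the temperature (a - b)/2 = 3) taxes each move by t: {a | b} cooled by t is {a - t | b + t}.
Cooling amount: t = 1/2
Cooled Left option: 8 - 1/2 = 15/2
Cooled Right option: 2 + 1/2 = 5/2
Cooled game: {15/2 | 5/2}
Left option = 15/2

15/2


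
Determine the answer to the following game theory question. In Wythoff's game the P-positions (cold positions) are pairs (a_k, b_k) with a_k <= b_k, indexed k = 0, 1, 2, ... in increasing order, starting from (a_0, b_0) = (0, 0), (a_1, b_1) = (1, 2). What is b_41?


By Wythoff's theorem, a_k = floor(k * phi) and b_k = floor(k * phi^2) = a_k + k, where phi = (1 + sqrt(5))/2 is the golden ratio.
phi = (1 + sqrt(5))/2 = 1.618034
phi^2 = phi + 1 = 2.618034
k = 41
k * phi^2 = 41 * 2.618034 = 107.339394
b_41 = floor(k * phi^2) = 107 (check: a_41 + k = 66 + 41 = 107)

107


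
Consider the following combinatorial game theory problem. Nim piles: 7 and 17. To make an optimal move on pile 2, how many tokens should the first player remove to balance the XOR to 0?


Piles: 7 and 17
Current XOR: 7 XOR 17 = 22 (non-zero, so this is an N-position).
To make the XOR zero, we need to find a move that balances the piles.
For pile 2 (size 17): target = 17 XOR 22 = 7
We reduce pile 2 from 17 to 7.
Tokens removed: 17 - 7 = 10
Verification: 7 XOR 7 = 0

10


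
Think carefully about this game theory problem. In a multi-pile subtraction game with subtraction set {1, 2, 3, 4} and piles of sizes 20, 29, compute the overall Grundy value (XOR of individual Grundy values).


Subtraction set: {1, 2, 3, 4}
For this subtraction set, G(n) = n mod 5 (period = max + 1 = 5).
Pile 1 (size 20): G(20) = 20 mod 5 = 0
Pile 2 (size 29): G(29) = 29 mod 5 = 4
Total Grundy value = XOR of all: 0 XOR 4 = 4

4


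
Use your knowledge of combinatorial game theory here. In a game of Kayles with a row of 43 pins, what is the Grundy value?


Kayles: a move removes 1 or 2 adjacent pins from a contiguous row.
Removing pins from a row of k leaves two independent rows (a, b) with a + b = k - 1 (one pin) or a + b = k - 2 (two pins); an end removal gives a = 0.
By Sprague-Grundy, G(k) = mex{ G(a) XOR G(b) } over all these splits. G(0) = 0.
G(1): splits (0,0):0^0=0 -> mex({0}) = 1
G(2): splits (0,1):0^1=1 (0,0):0^0=0 -> mex({0, 1}) = 2
G(3): splits (0,2):0^2=2 (1,1):1^1=0 (0,1):0^1=1 -> mex({0, 1, 2}) = 3
G(4): splits (0,3):0^3=3 (1,2):1^2=3 (0,2):0^2=2 (1,1):1^1=0 -> mex({0, 2, 3}) = 1
G(5): splits (0,4):0^1=1 (1,3):1^3=2 (2,2):2^2=0 (0,3):0^3=3 (1,2):1^2=3 -> mex({0, 1, 2, 3}) = 4
G(6) = mex({0, 1, 2, 4}) = 3
G(7) = mex({0, 1, 3, 4, 5}) = 2
G(8) = mex({0, 2, 3, 5, 6}) = 1
G(9) = mex({0, 1, 2, 3, 6, 7}) = 4
G(10) = mex({0, 1, 3, 4, 5, 7}) = 2
G(11) = mex({0, 1, 2, 3, 4, 5}) = 6
G(12) = mex({0, 1, 2, 3, 5, 6, 7}) = 4
G(13) = mex({0, 2, 3, 4, 6, 7}) = 1
G(14) = mex({0, 1, 4, 5, 6, 7}) = 2
G(15) = mex({0, 1, 2, 3, 4, 5, 6}) = 7
G(16) = mex({0, 2, 3, 5, 6, 7}) = 1
G(17) = mex({0, 1, 2, 3, 5, 6, 7}) = 4
G(18) = mex({0, 1, 2, 4, 5, 6}) = 3
G(19) = mex({0, 1, 3, 4, 5, 7}) = 2
G(20) = mex({0, 2, 3, 4, 5, 6, 7}) = 1
G(21) = mex({0, 1, 2, 3, 5, 6, 7}) = 4
G(22) = mex({0, 1, 2, 3, 4, 5, 7}) = 6
G(23) = mex({0, 1, 2, 3, 4, 5, 6}) = 7
G(24) = mex({0, 1, 2, 3, 5, 6, 7}) = 4
G(25) = mex({0, 2, 3, 4, 6, 7}) = 1
G(26) = mex({0, 1, 3, 4, 5, 6, 7}) = 2
G(27) = mex({0, 1, 2, 3, 4, 5, 6, 7}) = 8
G(28) = mex({0, 1, 2, 3, 4, 6, 7, 8}) = 5
G(29) = mex({0, 1, 2, 3, 5, 6, 7, 8, 9}) = 4
G(30) = mex({0, 1, 2, 3, 4, 5, 6, 9, 10}) = 7
G(31) = mex({0, 1, 3, 4, 5, 7, 10, 11}) = 2
G(32) = mex({0, 2, 3, 4, 5, 6, 7, 9, 11}) = 1
G(33) = mex({0, 1, 2, 3, 4, 5, 6, 7, 9, 12}) = 8
G(34) = mex({0, 1, 2, 3, 4, 5, 7, 8, 11, 12}) = 6
G(35) = mex({0, 1, 2, 3, 4, 5, 6, 8, 9, 10, 11}) = 7
G(36) = mex({0, 1, 2, 3, 5, 6, 7, 9, 10}) = 4
G(37) = mex({0, 2, 3, 4, 6, 7, 9, 10, 11, 12}) = 1
G(38) = mex({0, 1, 3, 4, 5, 6, 7, 9, 10, 11, 12}) = 2
G(39) = mex({0, 1, 2, 4, 5, 6, 7, 9, 10, 12, 14}) = 3
G(40) = mex({0, 2, 3, 4, 6, 7, 11, 12, 14}) = 1
G(41) = mex({0, 1, 2, 3, 5, 6, 7, 9, 10, 11, 12}) = 4
G(42) = mex({0, 1, 2, 3, 4, 5, 6, 9, 10}) = 7
G(43) = mex({0, 1, 3, 4, 5, 7, 9, 10, 12, 15}) = 2
Therefore G(43) = 2.

2
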